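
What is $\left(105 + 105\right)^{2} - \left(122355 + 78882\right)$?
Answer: $-157137$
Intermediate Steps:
$\left(105 + 105\right)^{2} - \left(122355 + 78882\right) = 210^{2} - 201237 = 44100 - 201237 = -157137$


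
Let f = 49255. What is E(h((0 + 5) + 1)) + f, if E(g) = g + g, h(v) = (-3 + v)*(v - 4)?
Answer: 49267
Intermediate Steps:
h(v) = (-4 + v)*(-3 + v) (h(v) = (-3 + v)*(-4 + v) = (-4 + v)*(-3 + v))
E(g) = 2*g
E(h((0 + 5) + 1)) + f = 2*(12 + ((0 + 5) + 1)**2 - 7*((0 + 5) + 1)) + 49255 = 2*(12 + (5 + 1)**2 - 7*(5 + 1)) + 49255 = 2*(12 + 6**2 - 7*6) + 49255 = 2*(12 + 36 - 42) + 49255 = 2*6 + 49255 = 12 + 49255 = 49267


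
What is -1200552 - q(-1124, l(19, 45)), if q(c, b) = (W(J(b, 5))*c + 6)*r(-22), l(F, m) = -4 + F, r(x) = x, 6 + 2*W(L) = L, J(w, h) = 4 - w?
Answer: -990232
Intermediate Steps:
W(L) = -3 + L/2
q(c, b) = -132 - 22*c*(-1 - b/2) (q(c, b) = ((-3 + (4 - b)/2)*c + 6)*(-22) = ((-3 + (2 - b/2))*c + 6)*(-22) = ((-1 - b/2)*c + 6)*(-22) = (c*(-1 - b/2) + 6)*(-22) = (6 + c*(-1 - b/2))*(-22) = -132 - 22*c*(-1 - b/2))
-1200552 - q(-1124, l(19, 45)) = -1200552 - (-132 + 11*(-1124)*(2 + (-4 + 19))) = -1200552 - (-132 + 11*(-1124)*(2 + 15)) = -1200552 - (-132 + 11*(-1124)*17) = -1200552 - (-132 - 210188) = -1200552 - 1*(-210320) = -1200552 + 210320 = -990232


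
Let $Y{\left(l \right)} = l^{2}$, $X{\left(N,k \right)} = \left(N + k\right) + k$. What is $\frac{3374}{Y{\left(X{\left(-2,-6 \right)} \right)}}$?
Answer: $\frac{241}{14} \approx 17.214$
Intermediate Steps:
$X{\left(N,k \right)} = N + 2 k$
$\frac{3374}{Y{\left(X{\left(-2,-6 \right)} \right)}} = \frac{3374}{\left(-2 + 2 \left(-6\right)\right)^{2}} = \frac{3374}{\left(-2 - 12\right)^{2}} = \frac{3374}{\left(-14\right)^{2}} = \frac{3374}{196} = 3374 \cdot \frac{1}{196} = \frac{241}{14}$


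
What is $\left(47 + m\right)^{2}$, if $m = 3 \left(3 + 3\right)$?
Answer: $4225$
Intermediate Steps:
$m = 18$ ($m = 3 \cdot 6 = 18$)
$\left(47 + m\right)^{2} = \left(47 + 18\right)^{2} = 65^{2} = 4225$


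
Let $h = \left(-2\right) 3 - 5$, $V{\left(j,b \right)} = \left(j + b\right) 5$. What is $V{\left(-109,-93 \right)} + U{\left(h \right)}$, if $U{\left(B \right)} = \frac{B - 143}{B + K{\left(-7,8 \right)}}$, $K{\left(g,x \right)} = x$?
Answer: $- \frac{2876}{3} \approx -958.67$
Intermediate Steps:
$V{\left(j,b \right)} = 5 b + 5 j$ ($V{\left(j,b \right)} = \left(b + j\right) 5 = 5 b + 5 j$)
$h = -11$ ($h = -6 - 5 = -11$)
$U{\left(B \right)} = \frac{-143 + B}{8 + B}$ ($U{\left(B \right)} = \frac{B - 143}{B + 8} = \frac{-143 + B}{8 + B}$)
$V{\left(-109,-93 \right)} + U{\left(h \right)} = \left(5 \left(-93\right) + 5 \left(-109\right)\right) + \frac{-143 - 11}{8 - 11} = \left(-465 - 545\right) + \frac{1}{-3} \left(-154\right) = -1010 - - \frac{154}{3} = -1010 + \frac{154}{3} = - \frac{2876}{3}$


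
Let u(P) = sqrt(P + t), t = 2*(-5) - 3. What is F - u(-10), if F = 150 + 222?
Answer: 372 - I*sqrt(23) ≈ 372.0 - 4.7958*I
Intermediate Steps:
t = -13 (t = -10 - 3 = -13)
F = 372
u(P) = sqrt(-13 + P) (u(P) = sqrt(P - 13) = sqrt(-13 + P))
F - u(-10) = 372 - sqrt(-13 - 10) = 372 - sqrt(-23) = 372 - I*sqrt(23)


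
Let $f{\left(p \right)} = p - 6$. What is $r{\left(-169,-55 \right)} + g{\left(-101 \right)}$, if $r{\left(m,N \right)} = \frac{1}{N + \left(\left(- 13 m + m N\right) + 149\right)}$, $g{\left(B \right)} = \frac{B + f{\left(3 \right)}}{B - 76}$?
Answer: $\frac{401707}{683574} \approx 0.58766$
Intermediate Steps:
$f{\left(p \right)} = -6 + p$
$g{\left(B \right)} = \frac{-3 + B}{-76 + B}$ ($g{\left(B \right)} = \frac{B + \left(-6 + 3\right)}{B - 76} = \frac{B - 3}{-76 + B} = \frac{-3 + B}{-76 + B}$)
$r{\left(m,N \right)} = \frac{1}{149 + N - 13 m + N m}$ ($r{\left(m,N \right)} = \frac{1}{N + \left(\left(- 13 m + N m\right) + 149\right)} = \frac{1}{N + \left(149 - 13 m + N m\right)} = \frac{1}{149 + N - 13 m + N m}$)
$r{\left(-169,-55 \right)} + g{\left(-101 \right)} = \frac{1}{149 - 55 - -2197 - -9295} + \frac{-3 - 101}{-76 - 101} = \frac{1}{149 - 55 + 2197 + 9295} + \frac{1}{-177} \left(-104\right) = \frac{1}{11586} - - \frac{104}{177} = \frac{1}{11586} + \frac{104}{177} = \frac{401707}{683574}$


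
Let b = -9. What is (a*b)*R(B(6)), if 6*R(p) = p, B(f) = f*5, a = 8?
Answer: -360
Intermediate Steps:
B(f) = 5*f
R(p) = p/6
(a*b)*R(B(6)) = (8*(-9))*((5*6)/6) = -12*30 = -72*5 = -360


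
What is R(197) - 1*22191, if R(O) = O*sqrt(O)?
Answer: -22191 + 197*sqrt(197) ≈ -19426.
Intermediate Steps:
R(O) = O**(3/2)
R(197) - 1*22191 = 197**(3/2) - 1*22191 = 197*sqrt(197) - 22191 = -22191 + 197*sqrt(197)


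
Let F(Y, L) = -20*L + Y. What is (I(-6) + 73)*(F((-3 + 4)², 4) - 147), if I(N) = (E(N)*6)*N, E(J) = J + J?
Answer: -114130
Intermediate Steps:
E(J) = 2*J
I(N) = 12*N² (I(N) = ((2*N)*6)*N = (12*N)*N = 12*N²)
F(Y, L) = Y - 20*L
(I(-6) + 73)*(F((-3 + 4)², 4) - 147) = (12*(-6)² + 73)*(((-3 + 4)² - 20*4) - 147) = (12*36 + 73)*((1² - 80) - 147) = (432 + 73)*((1 - 80) - 147) = 505*(-79 - 147) = 505*(-226) = -114130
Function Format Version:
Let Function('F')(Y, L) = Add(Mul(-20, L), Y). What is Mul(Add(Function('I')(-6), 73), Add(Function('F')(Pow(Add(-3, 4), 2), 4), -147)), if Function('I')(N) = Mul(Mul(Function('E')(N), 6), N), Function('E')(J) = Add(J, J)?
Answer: -114130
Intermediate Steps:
Function('E')(J) = Mul(2, J)
Function('I')(N) = Mul(12, Pow(N, 2)) (Function('I')(N) = Mul(Mul(Mul(2, N), 6), N) = Mul(Mul(12, N), N) = Mul(12, Pow(N, 2)))
Function('F')(Y, L) = Add(Y, Mul(-20, L))
Mul(Add(Function('I')(-6), 73), Add(Function('F')(Pow(Add(-3, 4), 2), 4), -147)) = Mul(Add(Mul(12, Pow(-6, 2)), 73), Add(Add(Pow(Add(-3, 4), 2), Mul(-20, 4)), -147)) = Mul(Add(Mul(12, 36), 73), Add(Add(Pow(1, 2), -80), -147)) = Mul(Add(432, 73), Add(Add(1, -80), -147)) = Mul(505, Add(-79, -147)) = Mul(505, -226) = -114130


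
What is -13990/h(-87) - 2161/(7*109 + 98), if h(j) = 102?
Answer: -681434/4879 ≈ -139.67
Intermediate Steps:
-13990/h(-87) - 2161/(7*109 + 98) = -13990/102 - 2161/(7*109 + 98) = -13990*1/102 - 2161/(763 + 98) = -6995/51 - 2161/861 = -681434/4879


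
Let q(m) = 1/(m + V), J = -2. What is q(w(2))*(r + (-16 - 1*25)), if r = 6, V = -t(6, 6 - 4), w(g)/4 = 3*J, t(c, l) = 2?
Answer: 35/26 ≈ 1.3462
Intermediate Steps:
w(g) = -24 (w(g) = 4*(3*(-2)) = 4*(-6) = -24)
V = -2 (V = -1*2 = -2)
q(m) = 1/(-2 + m) (q(m) = 1/(m - 2) = 1/(-2 + m))
q(w(2))*(r + (-16 - 1*25)) = (6 + (-16 - 1*25))/(-2 - 24) = (6 + (-16 - 25))/(-26) = -(6 - 41)/26 = -1/26*(-35) = 35/26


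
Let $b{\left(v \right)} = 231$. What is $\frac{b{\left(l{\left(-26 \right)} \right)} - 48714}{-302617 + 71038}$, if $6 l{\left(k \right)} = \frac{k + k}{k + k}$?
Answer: $\frac{5387}{25731} \approx 0.20936$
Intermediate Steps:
$l{\left(k \right)} = \frac{1}{6}$ ($l{\left(k \right)} = \frac{\left(k + k\right) \frac{1}{k + k}}{6} = \frac{2 k \frac{1}{2 k}}{6} = \frac{1}{6} \cdot 1 = \frac{1}{6}$)
$\frac{b{\left(l{\left(-26 \right)} \right)} - 48714}{-302617 + 71038} = \frac{231 - 48714}{-302617 + 71038} = - \frac{48483}{-231579} = \left(-48483\right) \left(- \frac{1}{231579}\right) = \frac{5387}{25731}$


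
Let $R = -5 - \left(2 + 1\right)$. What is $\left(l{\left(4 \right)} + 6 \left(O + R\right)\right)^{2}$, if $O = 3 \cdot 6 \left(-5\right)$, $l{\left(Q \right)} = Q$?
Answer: $341056$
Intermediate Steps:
$O = -90$ ($O = 18 \left(-5\right) = -90$)
$R = -8$ ($R = -5 - 3 = -8$)
$\left(l{\left(4 \right)} + 6 \left(O + R\right)\right)^{2} = \left(4 + 6 \left(-90 - 8\right)\right)^{2} = \left(4 + 6 \left(-98\right)\right)^{2} = \left(4 - 588\right)^{2} = \left(-584\right)^{2} = 341056$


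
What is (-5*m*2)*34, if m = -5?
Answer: 1700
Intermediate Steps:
(-5*m*2)*34 = (-5*(-5)*2)*34 = (25*2)*34 = 50*34 = 1700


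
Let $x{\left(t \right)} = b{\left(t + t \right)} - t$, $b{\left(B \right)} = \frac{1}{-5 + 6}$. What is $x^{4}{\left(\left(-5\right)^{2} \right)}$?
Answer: $331776$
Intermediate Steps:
$b{\left(B \right)} = 1$ ($b{\left(B \right)} = 1^{-1} = 1$)
$x{\left(t \right)} = 1 - t$
$x^{4}{\left(\left(-5\right)^{2} \right)} = \left(1 - \left(-5\right)^{2}\right)^{4} = \left(1 - 25\right)^{4} = \left(-24\right)^{4} = 331776$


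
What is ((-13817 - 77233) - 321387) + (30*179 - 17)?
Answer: -407084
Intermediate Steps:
((-13817 - 77233) - 321387) + (30*179 - 17) = (-91050 - 321387) + (5370 - 17) = -412437 + 5353 = -407084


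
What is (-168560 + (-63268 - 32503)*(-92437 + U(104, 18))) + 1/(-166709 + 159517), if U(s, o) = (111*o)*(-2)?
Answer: 66420394707335/7192 ≈ 9.2353e+9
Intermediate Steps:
U(s, o) = -222*o
(-168560 + (-63268 - 32503)*(-92437 + U(104, 18))) + 1/(-166709 + 159517) = (-168560 + (-63268 - 32503)*(-92437 - 222*18)) + 1/(-166709 + 159517) = (-168560 - 95771*(-92437 - 3996)) + 1/(-7192) = (-168560 - 95771*(-96433)) - 1/7192 = (-168560 + 9235484843) - 1/7192 = 9235316283 - 1/7192 = 66420394707335/7192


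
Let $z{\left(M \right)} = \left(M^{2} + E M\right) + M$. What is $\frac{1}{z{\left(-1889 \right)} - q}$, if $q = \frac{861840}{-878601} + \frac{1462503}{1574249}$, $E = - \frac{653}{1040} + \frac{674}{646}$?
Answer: $\frac{154874431866137360}{552227592045389345671293} \approx 2.8045 \cdot 10^{-7}$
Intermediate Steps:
$E = \frac{139561}{335920}$ ($E = \left(-653\right) \frac{1}{1040} + 674 \cdot \frac{1}{646} = - \frac{653}{1040} + \frac{337}{323} = \frac{139561}{335920} \approx 0.41546$)
$q = - \frac{23931386619}{461045581883}$ ($q = 861840 \left(- \frac{1}{878601}\right) + 1462503 \cdot \frac{1}{1574249} = - \frac{287280}{292867} + \frac{1462503}{1574249} = - \frac{23931386619}{461045581883} \approx -0.051907$)
$z{\left(M \right)} = M^{2} + \frac{475481 M}{335920}$ ($z{\left(M \right)} = \left(M^{2} + \frac{139561 M}{335920}\right) + M = M^{2} + \frac{475481 M}{335920}$)
$\frac{1}{z{\left(-1889 \right)} - q} = \frac{1}{\frac{1}{335920} \left(-1889\right) \left(475481 + 335920 \left(-1889\right)\right) - - \frac{23931386619}{461045581883}} = \frac{1}{\frac{1}{335920} \left(-1889\right) \left(475481 - 634552880\right) + \frac{23931386619}{461045581883}} = \frac{1}{\frac{1}{335920} \left(-1889\right) \left(-634077399\right) + \frac{23931386619}{461045581883}} = \frac{1}{\frac{1197772206711}{335920} + \frac{23931386619}{461045581883}} = \frac{1}{\frac{552227592045389345671293}{154874431866137360}} = \frac{154874431866137360}{552227592045389345671293}$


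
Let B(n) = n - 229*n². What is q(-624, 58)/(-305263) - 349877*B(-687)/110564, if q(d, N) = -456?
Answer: 2885900063030176743/8437774583 ≈ 3.4202e+8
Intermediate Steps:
B(n) = n - 229*n²
q(-624, 58)/(-305263) - 349877*B(-687)/110564 = -456/(-305263) - 349877/(110564/((-687*(1 - 229*(-687))))) = -456*(-1/305263) - 349877/(110564/((-687*(1 + 157323)))) = 456/305263 - 349877/(110564/((-687*157324))) = 456/305263 - 349877/(110564/(-108081588)) = 456/305263 - 349877/(110564*(-1/108081588)) = 456/305263 - 349877/(-27641/27020397) = 456/305263 - 349877*(-27020397/27641) = 456/305263 + 9453815441169/27641 = 2885900063030176743/8437774583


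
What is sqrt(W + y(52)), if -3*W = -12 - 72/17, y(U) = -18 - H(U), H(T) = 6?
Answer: 2*I*sqrt(1343)/17 ≈ 4.3114*I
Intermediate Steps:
y(U) = -24 (y(U) = -18 - 1*6 = -18 - 6 = -24)
W = 92/17 (W = -(-12 - 72/17)/3 = -1/3*(-276/17) = 92/17 ≈ 5.4118)
sqrt(W + y(52)) = sqrt(92/17 - 24) = sqrt(-316/17) = 2*I*sqrt(1343)/17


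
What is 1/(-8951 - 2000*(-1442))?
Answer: 1/15791342 ≈ 6.3326e-8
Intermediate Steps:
1/(-8951 - 2000*(-1442)) = -1/1442/(-10951) = -1/10951*(-1/1442) = 1/15791342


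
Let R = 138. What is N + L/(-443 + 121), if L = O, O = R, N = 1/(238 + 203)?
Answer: -188/441 ≈ -0.42630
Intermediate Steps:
N = 1/441 ≈ 0.0022676
O = 138
L = 138
N + L/(-443 + 121) = 1/441 + 138/(-443 + 121) = 1/441 + 138/(-322) = 1/441 + 138*(-1/322) = 1/441 - 3/7 = -188/441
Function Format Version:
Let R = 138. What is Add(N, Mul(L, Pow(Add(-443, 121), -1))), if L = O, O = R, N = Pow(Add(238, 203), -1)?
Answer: Rational(-188, 441) ≈ -0.42630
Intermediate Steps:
N = Rational(1, 441) (N = Pow(441, -1) = Rational(1, 441) ≈ 0.0022676)
O = 138
L = 138
Add(N, Mul(L, Pow(Add(-443, 121), -1))) = Add(Rational(1, 441), Mul(138, Pow(Add(-443, 121), -1))) = Add(Rational(1, 441), Mul(138, Pow(-322, -1))) = Add(Rational(1, 441), Mul(138, Rational(-1, 322))) = Add(Rational(1, 441), Rational(-3, 7)) = Rational(-188, 441)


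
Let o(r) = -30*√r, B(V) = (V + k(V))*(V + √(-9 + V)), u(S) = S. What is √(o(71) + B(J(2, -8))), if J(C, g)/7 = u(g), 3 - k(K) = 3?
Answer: √(3136 - 30*√71 - 56*I*√65) ≈ 53.859 - 4.1914*I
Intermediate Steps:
k(K) = 0 (k(K) = 3 - 1*3 = 3 - 3 = 0)
J(C, g) = 7*g
B(V) = V*(V + √(-9 + V)) (B(V) = (V + 0)*(V + √(-9 + V)) = V*(V + √(-9 + V)))
√(o(71) + B(J(2, -8))) = √(-30*√71 + (7*(-8))*(7*(-8) + √(-9 + 7*(-8)))) = √(-30*√71 - 56*(-56 + √(-9 - 56))) = √(-30*√71 - 56*(-56 + √(-65))) = √(-30*√71 - 56*(-56 + I*√65)) = √(-30*√71 + (3136 - 56*I*√65)) = √(3136 - 30*√71 - 56*I*√65)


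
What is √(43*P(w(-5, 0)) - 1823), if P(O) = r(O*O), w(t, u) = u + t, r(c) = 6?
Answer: I*√1565 ≈ 39.56*I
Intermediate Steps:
w(t, u) = t + u
P(O) = 6
√(43*P(w(-5, 0)) - 1823) = √(43*6 - 1823) = √(258 - 1823) = √(-1565) = I*√1565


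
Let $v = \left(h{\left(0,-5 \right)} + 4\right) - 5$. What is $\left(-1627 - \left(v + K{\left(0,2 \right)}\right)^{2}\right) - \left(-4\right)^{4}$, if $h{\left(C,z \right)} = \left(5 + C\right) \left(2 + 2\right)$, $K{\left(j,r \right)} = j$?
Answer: $-2244$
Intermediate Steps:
$h{\left(C,z \right)} = 20 + 4 C$ ($h{\left(C,z \right)} = \left(5 + C\right) 4 = 20 + 4 C$)
$v = 19$ ($v = \left(\left(20 + 4 \cdot 0\right) + 4\right) - 5 = \left(\left(20 + 0\right) + 4\right) - 5 = \left(20 + 4\right) - 5 = 24 - 5 = 19$)
$\left(-1627 - \left(v + K{\left(0,2 \right)}\right)^{2}\right) - \left(-4\right)^{4} = \left(-1627 - \left(19 + 0\right)^{2}\right) - \left(-4\right)^{4} = \left(-1627 - 19^{2}\right) - 256 = \left(-1627 - 361\right) - 256 = -1988 - 256 = -2244$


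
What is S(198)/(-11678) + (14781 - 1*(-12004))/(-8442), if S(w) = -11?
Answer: -78175592/24646419 ≈ -3.1719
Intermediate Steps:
S(198)/(-11678) + (14781 - 1*(-12004))/(-8442) = -11/(-11678) + (14781 - 1*(-12004))/(-8442) = -11*(-1/11678) + (14781 + 12004)*(-1/8442) = 11/11678 + 26785*(-1/8442) = 11/11678 - 26785/8442 = -78175592/24646419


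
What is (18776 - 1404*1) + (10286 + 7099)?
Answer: 34757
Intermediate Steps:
(18776 - 1404*1) + (10286 + 7099) = (18776 - 1404) + 17385 = 17372 + 17385 = 34757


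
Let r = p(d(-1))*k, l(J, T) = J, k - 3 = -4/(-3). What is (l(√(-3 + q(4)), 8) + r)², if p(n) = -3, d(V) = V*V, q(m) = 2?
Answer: (13 - I)² ≈ 168.0 - 26.0*I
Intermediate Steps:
k = 13/3 (k = 3 - 4/(-3) = 3 - 4*(-⅓) = 3 + 4/3 = 13/3 ≈ 4.3333)
d(V) = V²
r = -13 (r = -3*13/3 = -13)
(l(√(-3 + q(4)), 8) + r)² = (√(-3 + 2) - 13)² = (√(-1) - 13)² = (I - 13)² = (-13 + I)²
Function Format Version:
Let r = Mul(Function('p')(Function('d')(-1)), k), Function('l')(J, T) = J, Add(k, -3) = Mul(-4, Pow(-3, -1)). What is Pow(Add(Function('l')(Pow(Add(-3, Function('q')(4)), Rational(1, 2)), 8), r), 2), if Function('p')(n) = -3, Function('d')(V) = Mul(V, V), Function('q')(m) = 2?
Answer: Pow(Add(13, Mul(-1, I)), 2) ≈ Add(168.00, Mul(-26.000, I))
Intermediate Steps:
k = Rational(13, 3) (k = Add(3, Mul(-4, Pow(-3, -1))) = Add(3, Mul(-4, Rational(-1, 3))) = Add(3, Rational(4, 3)) = Rational(13, 3) ≈ 4.3333)
Function('d')(V) = Pow(V, 2)
r = -13 (r = Mul(-3, Rational(13, 3)) = -13)
Pow(Add(Function('l')(Pow(Add(-3, Function('q')(4)), Rational(1, 2)), 8), r), 2) = Pow(Add(Pow(Add(-3, 2), Rational(1, 2)), -13), 2) = Pow(Add(Pow(-1, Rational(1, 2)), -13), 2) = Pow(Add(I, -13), 2) = Pow(Add(-13, I), 2)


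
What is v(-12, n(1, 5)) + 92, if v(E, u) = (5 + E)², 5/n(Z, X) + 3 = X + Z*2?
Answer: 141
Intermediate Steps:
n(Z, X) = 5/(-3 + X + 2*Z) (n(Z, X) = 5/(-3 + (X + Z*2)) = 5/(-3 + (X + 2*Z)) = 5/(-3 + X + 2*Z))
v(-12, n(1, 5)) + 92 = (5 - 12)² + 92 = (-7)² + 92 = 49 + 92 = 141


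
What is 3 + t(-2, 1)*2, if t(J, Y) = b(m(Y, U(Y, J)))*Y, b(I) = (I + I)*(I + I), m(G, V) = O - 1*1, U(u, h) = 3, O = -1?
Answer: 35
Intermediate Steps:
m(G, V) = -2 (m(G, V) = -1 - 1*1 = -1 - 1 = -2)
b(I) = 4*I² (b(I) = (2*I)*(2*I) = 4*I²)
t(J, Y) = 16*Y (t(J, Y) = (4*(-2)²)*Y = (4*4)*Y = 16*Y)
3 + t(-2, 1)*2 = 3 + (16*1)*2 = 3 + 16*2 = 3 + 32 = 35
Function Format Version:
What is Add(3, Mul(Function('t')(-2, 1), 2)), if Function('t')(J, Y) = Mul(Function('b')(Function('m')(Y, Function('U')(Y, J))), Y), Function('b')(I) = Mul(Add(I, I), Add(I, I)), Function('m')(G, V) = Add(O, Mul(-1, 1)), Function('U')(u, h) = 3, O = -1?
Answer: 35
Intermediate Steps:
Function('m')(G, V) = -2 (Function('m')(G, V) = Add(-1, Mul(-1, 1)) = Add(-1, -1) = -2)
Function('b')(I) = Mul(4, Pow(I, 2)) (Function('b')(I) = Mul(Mul(2, I), Mul(2, I)) = Mul(4, Pow(I, 2)))
Function('t')(J, Y) = Mul(16, Y) (Function('t')(J, Y) = Mul(Mul(4, Pow(-2, 2)), Y) = Mul(Mul(4, 4), Y) = Mul(16, Y))
Add(3, Mul(Function('t')(-2, 1), 2)) = Add(3, Mul(Mul(16, 1), 2)) = Add(3, Mul(16, 2)) = Add(3, 32) = 35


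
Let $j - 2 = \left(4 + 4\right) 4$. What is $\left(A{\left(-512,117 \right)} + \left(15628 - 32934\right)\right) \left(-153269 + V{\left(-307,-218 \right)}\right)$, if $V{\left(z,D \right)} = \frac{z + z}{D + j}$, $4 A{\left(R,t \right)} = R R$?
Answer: $- \frac{340032134715}{46} \approx -7.392 \cdot 10^{9}$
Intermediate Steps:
$j = 34$ ($j = 2 + \left(4 + 4\right) 4 = 2 + 8 \cdot 4 = 2 + 32 = 34$)
$A{\left(R,t \right)} = \frac{R^{2}}{4}$ ($A{\left(R,t \right)} = \frac{R R}{4} = \frac{R^{2}}{4}$)
$V{\left(z,D \right)} = \frac{2 z}{34 + D}$ ($V{\left(z,D \right)} = \frac{z + z}{D + 34} = \frac{2 z}{34 + D}$)
$\left(A{\left(-512,117 \right)} + \left(15628 - 32934\right)\right) \left(-153269 + V{\left(-307,-218 \right)}\right) = \left(\frac{\left(-512\right)^{2}}{4} + \left(15628 - 32934\right)\right) \left(-153269 + 2 \left(-307\right) \frac{1}{34 - 218}\right) = \left(\frac{1}{4} \cdot 262144 + \left(15628 - 32934\right)\right) \left(-153269 + 2 \left(-307\right) \frac{1}{-184}\right) = \left(65536 - 17306\right) \left(-153269 + 2 \left(-307\right) \left(- \frac{1}{184}\right)\right) = 48230 \left(-153269 + \frac{307}{92}\right) = 48230 \left(- \frac{14100441}{92}\right) = - \frac{340032134715}{46}$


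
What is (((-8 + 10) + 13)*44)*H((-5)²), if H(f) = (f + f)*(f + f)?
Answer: 1650000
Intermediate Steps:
H(f) = 4*f² (H(f) = (2*f)*(2*f) = 4*f²)
(((-8 + 10) + 13)*44)*H((-5)²) = (((-8 + 10) + 13)*44)*(4*((-5)²)²) = ((2 + 13)*44)*(4*25²) = (15*44)*(4*625) = 660*2500 = 1650000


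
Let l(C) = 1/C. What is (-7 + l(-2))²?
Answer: 225/4 ≈ 56.250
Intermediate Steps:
(-7 + l(-2))² = (-7 + 1/(-2))² = (-7 - ½)² = (-15/2)² = 225/4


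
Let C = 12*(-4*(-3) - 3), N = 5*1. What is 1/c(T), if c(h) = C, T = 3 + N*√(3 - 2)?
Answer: 1/108 ≈ 0.0092593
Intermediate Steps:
N = 5
T = 8 (T = 3 + 5*√(3 - 2) = 3 + 5*√1 = 3 + 5*1 = 3 + 5 = 8)
C = 108 (C = 12*(-2*(-6) - 3) = 12*(12 - 3) = 12*9 = 108)
c(h) = 108
1/c(T) = 1/108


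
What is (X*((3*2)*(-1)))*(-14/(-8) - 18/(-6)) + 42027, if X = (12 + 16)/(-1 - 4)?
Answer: 210933/5 ≈ 42187.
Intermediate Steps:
X = -28/5 (X = 28/(-5) = 28*(-⅕) = -28/5 ≈ -5.6000)
(X*((3*2)*(-1)))*(-14/(-8) - 18/(-6)) + 42027 = (-28*3*2*(-1)/5)*(-14/(-8) - 18/(-6)) + 42027 = (-168*(-1)/5)*(-14*(-⅛) - 18*(-⅙)) + 42027 = (-28/5*(-6))*(7/4 + 3) + 42027 = (168/5)*(19/4) + 42027 = 798/5 + 42027 = 210933/5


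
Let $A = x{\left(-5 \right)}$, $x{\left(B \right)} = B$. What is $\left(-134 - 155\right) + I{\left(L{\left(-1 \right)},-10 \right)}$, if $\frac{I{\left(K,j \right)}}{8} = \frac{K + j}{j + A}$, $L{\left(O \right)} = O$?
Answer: $- \frac{4247}{15} \approx -283.13$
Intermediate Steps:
$A = -5$
$I{\left(K,j \right)} = \frac{8 \left(K + j\right)}{-5 + j}$ ($I{\left(K,j \right)} = 8 \frac{K + j}{j - 5} = 8 \frac{K + j}{-5 + j} = \frac{8 \left(K + j\right)}{-5 + j}$)
$\left(-134 - 155\right) + I{\left(L{\left(-1 \right)},-10 \right)} = \left(-134 - 155\right) + \frac{8 \left(-1 - 10\right)}{-5 - 10} = \left(-134 - 155\right) + 8 \frac{1}{-15} \left(-11\right) = -289 + 8 \left(- \frac{1}{15}\right) \left(-11\right) = -289 + \frac{88}{15} = - \frac{4247}{15}$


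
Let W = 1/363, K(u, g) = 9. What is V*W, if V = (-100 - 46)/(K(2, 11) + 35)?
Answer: -73/7986 ≈ -0.0091410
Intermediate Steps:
W = 1/363 ≈ 0.0027548
V = -73/22 (V = (-100 - 46)/(9 + 35) = -146/44 = -146*1/44 = -73/22 ≈ -3.3182)
V*W = -73/22*1/363 = -73/7986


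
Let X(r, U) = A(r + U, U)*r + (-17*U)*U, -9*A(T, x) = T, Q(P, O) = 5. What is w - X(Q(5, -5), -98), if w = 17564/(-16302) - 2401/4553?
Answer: 6057143889152/37111503 ≈ 1.6321e+5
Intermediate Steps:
A(T, x) = -T/9
w = -59554997/37111503 (w = 17564*(-1/16302) - 2401*1/4553 = -8782/8151 - 2401/4553 = -59554997/37111503 ≈ -1.6048)
X(r, U) = -17*U² + r*(-U/9 - r/9) (X(r, U) = (-(r + U)/9)*r + (-17*U)*U = (-(U + r)/9)*r - 17*U² = (-U/9 - r/9)*r - 17*U² = r*(-U/9 - r/9) - 17*U² = -17*U² + r*(-U/9 - r/9))
w - X(Q(5, -5), -98) = -59554997/37111503 - (-17*(-98)² - ⅑*5*(-98 + 5)) = -59554997/37111503 - (-17*9604 - ⅑*5*(-93)) = -59554997/37111503 - (-163268 + 155/3) = -59554997/37111503 - 1*(-489649/3) = -59554997/37111503 + 489649/3 = 6057143889152/37111503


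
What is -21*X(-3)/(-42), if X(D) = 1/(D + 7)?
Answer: ⅛ ≈ 0.12500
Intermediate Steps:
X(D) = 1/(7 + D)
-21*X(-3)/(-42) = -21/(7 - 3)/(-42) = -21/4*(-1/42) = ⅛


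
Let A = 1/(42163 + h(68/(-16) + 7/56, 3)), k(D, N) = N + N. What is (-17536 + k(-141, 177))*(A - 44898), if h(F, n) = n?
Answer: 16264215454597/21083 ≈ 7.7144e+8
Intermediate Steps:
k(D, N) = 2*N
A = 1/42166 (A = 1/(42163 + 3) = 1/42166 ≈ 2.3716e-5)
(-17536 + k(-141, 177))*(A - 44898) = (-17536 + 2*177)*(1/42166 - 44898) = (-17536 + 354)*(-1893169067/42166) = -17182*(-1893169067/42166) = 16264215454597/21083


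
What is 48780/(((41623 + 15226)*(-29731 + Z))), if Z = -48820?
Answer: -48780/4465545799 ≈ -1.0924e-5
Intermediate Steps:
48780/(((41623 + 15226)*(-29731 + Z))) = 48780/(((41623 + 15226)*(-29731 - 48820))) = 48780/((56849*(-78551))) = 48780/(-4465545799) = 48780*(-1/4465545799) = -48780/4465545799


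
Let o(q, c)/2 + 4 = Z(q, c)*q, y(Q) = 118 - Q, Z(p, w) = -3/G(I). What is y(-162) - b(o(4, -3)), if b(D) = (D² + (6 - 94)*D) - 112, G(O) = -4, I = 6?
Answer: 212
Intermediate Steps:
Z(p, w) = ¾ (Z(p, w) = -3/(-4) = -3*(-¼) = ¾)
o(q, c) = -8 + 3*q/2 (o(q, c) = -8 + 2*(3*q/4) = -8 + 3*q/2)
b(D) = -112 + D² - 88*D (b(D) = (D² - 88*D) - 112 = -112 + D² - 88*D)
y(-162) - b(o(4, -3)) = (118 - 1*(-162)) - (-112 + (-8 + (3/2)*4)² - 88*(-8 + (3/2)*4)) = (118 + 162) - (-112 + (-8 + 6)² - 88*(-8 + 6)) = 280 - (-112 + (-2)² - 88*(-2)) = 280 - (-112 + 4 + 176) = 280 - 1*68 = 280 - 68 = 212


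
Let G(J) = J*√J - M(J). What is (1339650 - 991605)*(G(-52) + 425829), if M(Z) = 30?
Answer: 148197212955 - 36196680*I*√13 ≈ 1.482e+11 - 1.3051e+8*I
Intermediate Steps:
G(J) = -30 + J^(3/2) (G(J) = J*√J - 1*30 = J^(3/2) - 30 = -30 + J^(3/2))
(1339650 - 991605)*(G(-52) + 425829) = (1339650 - 991605)*((-30 + (-52)^(3/2)) + 425829) = 348045*((-30 - 104*I*√13) + 425829) = 348045*(425799 - 104*I*√13) = 148197212955 - 36196680*I*√13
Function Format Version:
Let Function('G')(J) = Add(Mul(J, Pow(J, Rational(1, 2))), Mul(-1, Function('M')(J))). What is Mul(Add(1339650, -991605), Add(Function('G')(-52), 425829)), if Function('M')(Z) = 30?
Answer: Add(148197212955, Mul(-36196680, I, Pow(13, Rational(1, 2)))) ≈ Add(1.4820e+11, Mul(-1.3051e+8, I))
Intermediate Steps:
Function('G')(J) = Add(-30, Pow(J, Rational(3, 2))) (Function('G')(J) = Add(Mul(J, Pow(J, Rational(1, 2))), Mul(-1, 30)) = Add(Pow(J, Rational(3, 2)), -30) = Add(-30, Pow(J, Rational(3, 2))))
Mul(Add(1339650, -991605), Add(Function('G')(-52), 425829)) = Mul(Add(1339650, -991605), Add(Add(-30, Pow(-52, Rational(3, 2))), 425829)) = Mul(348045, Add(Add(-30, Mul(-104, I, Pow(13, Rational(1, 2)))), 425829)) = Mul(348045, Add(425799, Mul(-104, I, Pow(13, Rational(1, 2))))) = Add(148197212955, Mul(-36196680, I, Pow(13, Rational(1, 2))))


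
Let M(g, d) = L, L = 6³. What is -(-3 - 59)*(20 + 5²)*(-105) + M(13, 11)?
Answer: -292734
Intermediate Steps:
L = 216
M(g, d) = 216
-(-3 - 59)*(20 + 5²)*(-105) + M(13, 11) = -(-3 - 59)*(20 + 5²)*(-105) + 216 = -(-62)*(20 + 25)*(-105) + 216 = -(-62)*45*(-105) + 216 = -1*(-2790)*(-105) + 216 = 2790*(-105) + 216 = -292950 + 216 = -292734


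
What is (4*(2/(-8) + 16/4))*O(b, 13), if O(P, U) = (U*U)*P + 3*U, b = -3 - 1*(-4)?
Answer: 3120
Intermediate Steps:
b = 1 (b = -3 + 4 = 1)
O(P, U) = 3*U + P*U² (O(P, U) = U²*P + 3*U = P*U² + 3*U = 3*U + P*U²)
(4*(2/(-8) + 16/4))*O(b, 13) = (4*(2/(-8) + 16/4))*(13*(3 + 1*13)) = (4*(2*(-⅛) + 16*(¼)))*(13*(3 + 13)) = (4*(-¼ + 4))*(13*16) = (4*(15/4))*208 = 15*208 = 3120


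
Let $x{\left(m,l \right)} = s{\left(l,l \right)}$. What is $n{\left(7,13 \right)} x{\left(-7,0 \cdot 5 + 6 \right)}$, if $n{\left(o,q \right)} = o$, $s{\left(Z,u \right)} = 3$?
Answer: $21$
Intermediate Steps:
$x{\left(m,l \right)} = 3$
$n{\left(7,13 \right)} x{\left(-7,0 \cdot 5 + 6 \right)} = 7 \cdot 3 = 21$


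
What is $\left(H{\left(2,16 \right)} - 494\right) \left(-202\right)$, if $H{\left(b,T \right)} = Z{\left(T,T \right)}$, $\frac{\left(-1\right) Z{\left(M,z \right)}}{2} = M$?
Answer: $106252$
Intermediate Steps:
$Z{\left(M,z \right)} = - 2 M$
$H{\left(b,T \right)} = - 2 T$
$\left(H{\left(2,16 \right)} - 494\right) \left(-202\right) = \left(\left(-2\right) 16 - 494\right) \left(-202\right) = \left(-32 - 494\right) \left(-202\right) = \left(-526\right) \left(-202\right) = 106252$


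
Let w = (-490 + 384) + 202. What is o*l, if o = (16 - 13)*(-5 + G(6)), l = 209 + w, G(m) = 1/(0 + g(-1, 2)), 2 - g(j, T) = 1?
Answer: -3660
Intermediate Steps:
g(j, T) = 1 (g(j, T) = 2 - 1*1 = 2 - 1 = 1)
w = 96 (w = -106 + 202 = 96)
G(m) = 1 (G(m) = 1/(0 + 1) = 1/1 = 1)
l = 305 (l = 209 + 96 = 305)
o = -12 (o = (16 - 13)*(-5 + 1) = 3*(-4) = -12)
o*l = -12*305 = -3660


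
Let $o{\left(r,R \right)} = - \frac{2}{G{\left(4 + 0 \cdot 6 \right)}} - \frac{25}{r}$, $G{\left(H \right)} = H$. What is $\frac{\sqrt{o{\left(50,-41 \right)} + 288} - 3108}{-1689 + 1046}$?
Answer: $\frac{3108}{643} - \frac{\sqrt{287}}{643} \approx 4.8072$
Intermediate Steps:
$o{\left(r,R \right)} = - \frac{1}{2} - \frac{25}{r}$ ($o{\left(r,R \right)} = - \frac{2}{4 + 0 \cdot 6} - \frac{25}{r} = - \frac{2}{4 + 0} - \frac{25}{r} = - \frac{2}{4} - \frac{25}{r} = \left(-2\right) \frac{1}{4} - \frac{25}{r} = - \frac{1}{2} - \frac{25}{r}$)
$\frac{\sqrt{o{\left(50,-41 \right)} + 288} - 3108}{-1689 + 1046} = \frac{\sqrt{\frac{-50 - 50}{2 \cdot 50} + 288} - 3108}{-1689 + 1046} = \frac{\sqrt{\frac{1}{2} \cdot \frac{1}{50} \left(-50 - 50\right) + 288} - 3108}{-643} = \left(\sqrt{\frac{1}{2} \cdot \frac{1}{50} \left(-100\right) + 288} - 3108\right) \left(- \frac{1}{643}\right) = \left(\sqrt{-1 + 288} - 3108\right) \left(- \frac{1}{643}\right) = \left(\sqrt{287} - 3108\right) \left(- \frac{1}{643}\right) = \left(-3108 + \sqrt{287}\right) \left(- \frac{1}{643}\right) = \frac{3108}{643} - \frac{\sqrt{287}}{643}$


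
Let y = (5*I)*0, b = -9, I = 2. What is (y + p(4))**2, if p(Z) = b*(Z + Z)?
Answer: 5184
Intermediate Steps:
y = 0 (y = (5*2)*0 = 10*0 = 0)
p(Z) = -18*Z (p(Z) = -9*(Z + Z) = -18*Z)
(y + p(4))**2 = (0 - 18*4)**2 = (0 - 72)**2 = (-72)**2 = 5184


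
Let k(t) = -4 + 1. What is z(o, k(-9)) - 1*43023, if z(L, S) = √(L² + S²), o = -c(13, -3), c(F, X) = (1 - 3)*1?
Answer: -43023 + √13 ≈ -43019.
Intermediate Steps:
c(F, X) = -2 (c(F, X) = -2*1 = -2)
k(t) = -3
o = 2 (o = -1*(-2) = 2)
z(o, k(-9)) - 1*43023 = √(2² + (-3)²) - 1*43023 = √(4 + 9) - 43023 = √13 - 43023 = -43023 + √13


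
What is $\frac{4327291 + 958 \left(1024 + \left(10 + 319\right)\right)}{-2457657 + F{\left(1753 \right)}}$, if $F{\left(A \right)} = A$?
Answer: $- \frac{5623465}{2455904} \approx -2.2898$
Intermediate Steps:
$\frac{4327291 + 958 \left(1024 + \left(10 + 319\right)\right)}{-2457657 + F{\left(1753 \right)}} = \frac{4327291 + 958 \left(1024 + \left(10 + 319\right)\right)}{-2457657 + 1753} = \frac{4327291 + 958 \left(1024 + 329\right)}{-2455904} = \left(4327291 + 958 \cdot 1353\right) \left(- \frac{1}{2455904}\right) = \left(4327291 + 1296174\right) \left(- \frac{1}{2455904}\right) = 5623465 \left(- \frac{1}{2455904}\right) = - \frac{5623465}{2455904}$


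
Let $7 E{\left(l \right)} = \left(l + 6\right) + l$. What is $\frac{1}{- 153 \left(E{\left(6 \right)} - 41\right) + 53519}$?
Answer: $\frac{7}{415790} \approx 1.6835 \cdot 10^{-5}$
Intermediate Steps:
$E{\left(l \right)} = \frac{6}{7} + \frac{2 l}{7}$ ($E{\left(l \right)} = \frac{\left(l + 6\right) + l}{7} = \frac{\left(6 + l\right) + l}{7} = \frac{6 + 2 l}{7} = \frac{6}{7} + \frac{2 l}{7}$)
$\frac{1}{- 153 \left(E{\left(6 \right)} - 41\right) + 53519} = \frac{1}{- 153 \left(\left(\frac{6}{7} + \frac{2}{7} \cdot 6\right) - 41\right) + 53519} = \frac{1}{- 153 \left(\left(\frac{6}{7} + \frac{12}{7}\right) - 41\right) + 53519} = \frac{1}{- 153 \left(\frac{18}{7} - 41\right) + 53519} = \frac{1}{\left(-153\right) \left(- \frac{269}{7}\right) + 53519} = \frac{1}{\frac{41157}{7} + 53519} = \frac{1}{\frac{415790}{7}} = \frac{7}{415790}$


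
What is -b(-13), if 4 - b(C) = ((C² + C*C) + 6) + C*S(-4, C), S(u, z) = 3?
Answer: 301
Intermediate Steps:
b(C) = -2 - 3*C - 2*C² (b(C) = 4 - (((C² + C*C) + 6) + C*3) = 4 - (((C² + C²) + 6) + 3*C) = 4 - ((2*C² + 6) + 3*C) = 4 - ((6 + 2*C²) + 3*C) = 4 - (6 + 2*C² + 3*C) = 4 + (-6 - 3*C - 2*C²) = -2 - 3*C - 2*C²)
-b(-13) = -(-2 - 3*(-13) - 2*(-13)²) = -(-2 + 39 - 2*169) = -(-2 + 39 - 338) = -1*(-301) = 301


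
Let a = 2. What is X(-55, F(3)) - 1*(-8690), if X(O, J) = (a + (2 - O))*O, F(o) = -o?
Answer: 5445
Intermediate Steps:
X(O, J) = O*(4 - O) (X(O, J) = (2 + (2 - O))*O = (4 - O)*O = O*(4 - O))
X(-55, F(3)) - 1*(-8690) = -55*(4 - 1*(-55)) - 1*(-8690) = -55*(4 + 55) + 8690 = -55*59 + 8690 = -3245 + 8690 = 5445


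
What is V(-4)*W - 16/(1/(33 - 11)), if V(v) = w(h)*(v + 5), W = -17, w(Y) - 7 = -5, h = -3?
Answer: -386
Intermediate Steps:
w(Y) = 2 (w(Y) = 7 - 5 = 2)
V(v) = 10 + 2*v (V(v) = 2*(v + 5) = 2*(5 + v) = 10 + 2*v)
V(-4)*W - 16/(1/(33 - 11)) = (10 + 2*(-4))*(-17) - 16/(1/(33 - 11)) = (10 - 8)*(-17) - 16/(1/22) = 2*(-17) - 16/1/22 = -34 - 16*22 = -34 - 352 = -386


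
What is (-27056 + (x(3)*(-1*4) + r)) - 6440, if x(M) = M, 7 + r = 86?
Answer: -33429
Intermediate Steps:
r = 79 (r = -7 + 86 = 79)
(-27056 + (x(3)*(-1*4) + r)) - 6440 = (-27056 + (3*(-1*4) + 79)) - 6440 = (-27056 + (3*(-4) + 79)) - 6440 = (-27056 + (-12 + 79)) - 6440 = (-27056 + 67) - 6440 = -26989 - 6440 = -33429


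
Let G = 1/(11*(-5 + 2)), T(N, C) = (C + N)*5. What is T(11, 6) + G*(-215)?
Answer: 3020/33 ≈ 91.515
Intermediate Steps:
T(N, C) = 5*C + 5*N
G = -1/33 (G = 1/(11*(-3)) = 1/(-33) = -1/33 ≈ -0.030303)
T(11, 6) + G*(-215) = (5*6 + 5*11) - 1/33*(-215) = (30 + 55) + 215/33 = 85 + 215/33 = 3020/33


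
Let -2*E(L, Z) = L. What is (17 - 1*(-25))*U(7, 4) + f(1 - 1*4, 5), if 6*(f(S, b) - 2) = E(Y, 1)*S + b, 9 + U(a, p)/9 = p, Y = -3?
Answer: -22655/12 ≈ -1887.9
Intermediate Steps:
U(a, p) = -81 + 9*p
E(L, Z) = -L/2
f(S, b) = 2 + S/4 + b/6 (f(S, b) = 2 + ((-½*(-3))*S + b)/6 = 2 + (3*S/2 + b)/6 = 2 + (b + 3*S/2)/6 = 2 + (S/4 + b/6) = 2 + S/4 + b/6)
(17 - 1*(-25))*U(7, 4) + f(1 - 1*4, 5) = (17 - 1*(-25))*(-81 + 9*4) + (2 + (1 - 1*4)/4 + (⅙)*5) = (17 + 25)*(-81 + 36) + (2 + (1 - 4)/4 + ⅚) = 42*(-45) + (2 + (¼)*(-3) + ⅚) = -1890 + (2 - ¾ + ⅚) = -1890 + 25/12 = -22655/12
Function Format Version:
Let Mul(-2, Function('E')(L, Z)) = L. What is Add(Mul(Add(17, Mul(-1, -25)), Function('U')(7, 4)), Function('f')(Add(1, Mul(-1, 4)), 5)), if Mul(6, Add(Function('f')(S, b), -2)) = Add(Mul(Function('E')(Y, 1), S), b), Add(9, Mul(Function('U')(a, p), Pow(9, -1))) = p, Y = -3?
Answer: Rational(-22655, 12) ≈ -1887.9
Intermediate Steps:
Function('U')(a, p) = Add(-81, Mul(9, p))
Function('E')(L, Z) = Mul(Rational(-1, 2), L)
Function('f')(S, b) = Add(2, Mul(Rational(1, 4), S), Mul(Rational(1, 6), b)) (Function('f')(S, b) = Add(2, Mul(Rational(1, 6), Add(Mul(Mul(Rational(-1, 2), -3), S), b))) = Add(2, Mul(Rational(1, 6), Add(Mul(Rational(3, 2), S), b))) = Add(2, Mul(Rational(1, 6), Add(b, Mul(Rational(3, 2), S)))) = Add(2, Add(Mul(Rational(1, 4), S), Mul(Rational(1, 6), b))) = Add(2, Mul(Rational(1, 4), S), Mul(Rational(1, 6), b)))
Add(Mul(Add(17, Mul(-1, -25)), Function('U')(7, 4)), Function('f')(Add(1, Mul(-1, 4)), 5)) = Add(Mul(Add(17, Mul(-1, -25)), Add(-81, Mul(9, 4))), Add(2, Mul(Rational(1, 4), Add(1, Mul(-1, 4))), Mul(Rational(1, 6), 5))) = Add(Mul(Add(17, 25), Add(-81, 36)), Add(2, Mul(Rational(1, 4), Add(1, -4)), Rational(5, 6))) = Add(Mul(42, -45), Add(2, Mul(Rational(1, 4), -3), Rational(5, 6))) = Add(-1890, Add(2, Rational(-3, 4), Rational(5, 6))) = Add(-1890, Rational(25, 12)) = Rational(-22655, 12)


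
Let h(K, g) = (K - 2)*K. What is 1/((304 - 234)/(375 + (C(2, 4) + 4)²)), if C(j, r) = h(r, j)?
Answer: 519/70 ≈ 7.4143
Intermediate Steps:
h(K, g) = K*(-2 + K) (h(K, g) = (-2 + K)*K = K*(-2 + K))
C(j, r) = r*(-2 + r)
1/((304 - 234)/(375 + (C(2, 4) + 4)²)) = 1/((304 - 234)/(375 + (4*(-2 + 4) + 4)²)) = 1/(70/(375 + (4*2 + 4)²)) = 1/(70/(375 + (8 + 4)²)) = 1/(70/(375 + 12²)) = 1/(70/(375 + 144)) = 1/(70/519) = 519/70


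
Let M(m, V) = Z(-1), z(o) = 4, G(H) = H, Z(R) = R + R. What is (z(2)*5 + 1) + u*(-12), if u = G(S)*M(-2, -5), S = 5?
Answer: 141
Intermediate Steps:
Z(R) = 2*R
M(m, V) = -2 (M(m, V) = 2*(-1) = -2)
u = -10 (u = 5*(-2) = -10)
(z(2)*5 + 1) + u*(-12) = (4*5 + 1) - 10*(-12) = (20 + 1) + 120 = 21 + 120 = 141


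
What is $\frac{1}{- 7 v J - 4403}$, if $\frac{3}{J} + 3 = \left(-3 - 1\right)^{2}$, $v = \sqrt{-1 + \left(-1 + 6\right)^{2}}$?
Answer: $- \frac{106301}{468041791} + \frac{78 \sqrt{6}}{468041791} \approx -0.00022671$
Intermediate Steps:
$v = 2 \sqrt{6}$ ($v = \sqrt{-1 + 5^{2}} = \sqrt{-1 + 25} = \sqrt{24} = 2 \sqrt{6} \approx 4.899$)
$J = \frac{3}{13}$ ($J = \frac{3}{-3 + \left(-3 - 1\right)^{2}} = \frac{3}{-3 + \left(-4\right)^{2}} = \frac{3}{-3 + 16} = \frac{3}{13} \approx 0.23077$)
$\frac{1}{- 7 v J - 4403} = \frac{1}{- 7 \cdot 2 \sqrt{6} \cdot \frac{3}{13} - 4403} = \frac{1}{- 14 \sqrt{6} \cdot \frac{3}{13} - 4403} = \frac{1}{- \frac{42 \sqrt{6}}{13} - 4403} = \frac{1}{-4403 - \frac{42 \sqrt{6}}{13}}$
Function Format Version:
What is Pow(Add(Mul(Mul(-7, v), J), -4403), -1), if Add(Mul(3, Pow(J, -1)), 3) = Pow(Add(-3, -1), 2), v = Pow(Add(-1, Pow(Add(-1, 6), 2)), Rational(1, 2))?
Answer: Add(Rational(-106301, 468041791), Mul(Rational(78, 468041791), Pow(6, Rational(1, 2)))) ≈ -0.00022671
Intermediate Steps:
v = Mul(2, Pow(6, Rational(1, 2))) (v = Pow(Add(-1, Pow(5, 2)), Rational(1, 2)) = Pow(Add(-1, 25), Rational(1, 2)) = Pow(24, Rational(1, 2)) = Mul(2, Pow(6, Rational(1, 2))) ≈ 4.8990)
J = Rational(3, 13) (J = Mul(3, Pow(Add(-3, Pow(Add(-3, -1), 2)), -1)) = Mul(3, Pow(Add(-3, Pow(-4, 2)), -1)) = Mul(3, Pow(Add(-3, 16), -1)) = Mul(3, Pow(13, -1)) = Mul(3, Rational(1, 13)) = Rational(3, 13) ≈ 0.23077)
Pow(Add(Mul(Mul(-7, v), J), -4403), -1) = Pow(Add(Mul(Mul(-7, Mul(2, Pow(6, Rational(1, 2)))), Rational(3, 13)), -4403), -1) = Pow(Add(Mul(Mul(-14, Pow(6, Rational(1, 2))), Rational(3, 13)), -4403), -1) = Pow(Add(Mul(Rational(-42, 13), Pow(6, Rational(1, 2))), -4403), -1) = Pow(Add(-4403, Mul(Rational(-42, 13), Pow(6, Rational(1, 2)))), -1)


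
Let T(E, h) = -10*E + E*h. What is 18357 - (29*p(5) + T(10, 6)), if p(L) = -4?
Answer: 18513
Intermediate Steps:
18357 - (29*p(5) + T(10, 6)) = 18357 - (29*(-4) + 10*(-10 + 6)) = 18357 - (-116 + 10*(-4)) = 18357 - (-116 - 40) = 18357 - 1*(-156) = 18357 + 156 = 18513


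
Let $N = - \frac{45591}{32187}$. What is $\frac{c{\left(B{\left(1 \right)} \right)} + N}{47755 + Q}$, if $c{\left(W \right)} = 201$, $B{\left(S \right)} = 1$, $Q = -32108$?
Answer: $\frac{2141332}{167876663} \approx 0.012755$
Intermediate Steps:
$N = - \frac{15197}{10729}$ ($N = \left(-45591\right) \frac{1}{32187} = - \frac{15197}{10729} \approx -1.4164$)
$\frac{c{\left(B{\left(1 \right)} \right)} + N}{47755 + Q} = \frac{201 - \frac{15197}{10729}}{47755 - 32108} = \frac{2141332}{10729 \cdot 15647} = \frac{2141332}{10729} \cdot \frac{1}{15647} = \frac{2141332}{167876663}$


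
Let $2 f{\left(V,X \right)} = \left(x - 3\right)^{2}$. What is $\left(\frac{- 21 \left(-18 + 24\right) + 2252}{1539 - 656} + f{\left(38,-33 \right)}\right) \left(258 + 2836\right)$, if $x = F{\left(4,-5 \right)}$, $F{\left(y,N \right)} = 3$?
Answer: $\frac{6577844}{883} \approx 7449.4$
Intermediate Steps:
$x = 3$
$f{\left(V,X \right)} = 0$ ($f{\left(V,X \right)} = \frac{\left(3 - 3\right)^{2}}{2} = \frac{0^{2}}{2} = \frac{1}{2} \cdot 0 = 0$)
$\left(\frac{- 21 \left(-18 + 24\right) + 2252}{1539 - 656} + f{\left(38,-33 \right)}\right) \left(258 + 2836\right) = \left(\frac{- 21 \left(-18 + 24\right) + 2252}{1539 - 656} + 0\right) \left(258 + 2836\right) = \left(\frac{\left(-21\right) 6 + 2252}{883} + 0\right) 3094 = \left(\left(-126 + 2252\right) \frac{1}{883} + 0\right) 3094 = \left(2126 \cdot \frac{1}{883} + 0\right) 3094 = \left(\frac{2126}{883} + 0\right) 3094 = \frac{2126}{883} \cdot 3094 = \frac{6577844}{883}$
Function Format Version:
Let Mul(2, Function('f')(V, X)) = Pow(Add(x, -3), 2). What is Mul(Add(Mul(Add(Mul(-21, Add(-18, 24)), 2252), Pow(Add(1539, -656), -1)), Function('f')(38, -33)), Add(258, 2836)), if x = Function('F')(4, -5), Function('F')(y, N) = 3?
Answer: Rational(6577844, 883) ≈ 7449.4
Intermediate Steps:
x = 3
Function('f')(V, X) = 0 (Function('f')(V, X) = Mul(Rational(1, 2), Pow(Add(3, -3), 2)) = Mul(Rational(1, 2), Pow(0, 2)) = Mul(Rational(1, 2), 0) = 0)
Mul(Add(Mul(Add(Mul(-21, Add(-18, 24)), 2252), Pow(Add(1539, -656), -1)), Function('f')(38, -33)), Add(258, 2836)) = Mul(Add(Mul(Add(Mul(-21, Add(-18, 24)), 2252), Pow(Add(1539, -656), -1)), 0), Add(258, 2836)) = Mul(Add(Mul(Add(Mul(-21, 6), 2252), Pow(883, -1)), 0), 3094) = Mul(Add(Mul(Add(-126, 2252), Rational(1, 883)), 0), 3094) = Mul(Add(Mul(2126, Rational(1, 883)), 0), 3094) = Mul(Add(Rational(2126, 883), 0), 3094) = Mul(Rational(2126, 883), 3094) = Rational(6577844, 883)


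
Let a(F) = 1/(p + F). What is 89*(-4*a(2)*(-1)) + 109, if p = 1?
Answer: 683/3 ≈ 227.67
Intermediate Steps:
a(F) = 1/(1 + F)
89*(-4*a(2)*(-1)) + 109 = 89*(-4/(1 + 2)*(-1)) + 109 = 89*(-4/3*(-1)) + 109 = 89*(4/3) + 109 = 356/3 + 109 = 683/3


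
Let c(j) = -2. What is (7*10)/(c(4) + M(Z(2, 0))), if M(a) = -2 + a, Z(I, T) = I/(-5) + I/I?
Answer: -350/17 ≈ -20.588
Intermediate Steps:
Z(I, T) = 1 - I/5 (Z(I, T) = I*(-⅕) + 1 = -I/5 + 1 = 1 - I/5)
(7*10)/(c(4) + M(Z(2, 0))) = (7*10)/(-2 + (-2 + (1 - ⅕*2))) = 70/(-2 + (-2 + (1 - ⅖))) = 70/(-2 + (-2 + ⅗)) = 70/(-2 - 7/5) = 70/(-17/5) = 70*(-5/17) = -350/17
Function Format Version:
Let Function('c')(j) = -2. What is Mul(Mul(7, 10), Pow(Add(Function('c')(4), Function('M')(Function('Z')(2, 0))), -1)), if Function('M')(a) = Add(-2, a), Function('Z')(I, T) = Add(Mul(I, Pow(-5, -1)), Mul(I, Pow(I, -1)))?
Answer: Rational(-350, 17) ≈ -20.588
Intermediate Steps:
Function('Z')(I, T) = Add(1, Mul(Rational(-1, 5), I)) (Function('Z')(I, T) = Add(Mul(I, Rational(-1, 5)), 1) = Add(Mul(Rational(-1, 5), I), 1) = Add(1, Mul(Rational(-1, 5), I)))
Mul(Mul(7, 10), Pow(Add(Function('c')(4), Function('M')(Function('Z')(2, 0))), -1)) = Mul(Mul(7, 10), Pow(Add(-2, Add(-2, Add(1, Mul(Rational(-1, 5), 2)))), -1)) = Mul(70, Pow(Add(-2, Add(-2, Add(1, Rational(-2, 5)))), -1)) = Mul(70, Pow(Add(-2, Add(-2, Rational(3, 5))), -1)) = Mul(70, Pow(Add(-2, Rational(-7, 5)), -1)) = Mul(70, Pow(Rational(-17, 5), -1)) = Mul(70, Rational(-5, 17)) = Rational(-350, 17)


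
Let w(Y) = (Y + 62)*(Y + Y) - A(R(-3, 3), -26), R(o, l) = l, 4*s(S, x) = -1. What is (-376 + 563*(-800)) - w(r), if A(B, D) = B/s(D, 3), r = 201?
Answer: -556514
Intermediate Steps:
s(S, x) = -1/4 (s(S, x) = (1/4)*(-1) = -1/4)
A(B, D) = -4*B (A(B, D) = B/(-1/4) = B*(-4) = -4*B)
w(Y) = 12 + 2*Y*(62 + Y) (w(Y) = (Y + 62)*(Y + Y) - (-4)*3 = (62 + Y)*(2*Y) - 1*(-12) = 2*Y*(62 + Y) + 12 = 12 + 2*Y*(62 + Y))
(-376 + 563*(-800)) - w(r) = (-376 + 563*(-800)) - (12 + 2*201**2 + 124*201) = (-376 - 450400) - (12 + 2*40401 + 24924) = -450776 - (12 + 80802 + 24924) = -450776 - 1*105738 = -450776 - 105738 = -556514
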